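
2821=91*31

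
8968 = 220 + 8748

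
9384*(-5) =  - 46920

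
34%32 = 2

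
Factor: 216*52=11232=2^5*3^3 * 13^1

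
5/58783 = 5/58783 = 0.00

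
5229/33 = 1743/11 =158.45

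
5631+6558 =12189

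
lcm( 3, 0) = 0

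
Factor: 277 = 277^1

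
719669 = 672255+47414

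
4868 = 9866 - 4998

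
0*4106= 0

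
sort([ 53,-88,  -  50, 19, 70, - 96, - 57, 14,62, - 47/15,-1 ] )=[ - 96,-88, - 57, - 50,  -  47/15, - 1 , 14,19, 53,62,70 ] 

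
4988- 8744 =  - 3756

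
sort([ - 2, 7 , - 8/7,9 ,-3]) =[ - 3, - 2, - 8/7,  7,9]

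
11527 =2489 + 9038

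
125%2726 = 125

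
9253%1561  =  1448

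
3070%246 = 118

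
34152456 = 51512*663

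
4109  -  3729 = 380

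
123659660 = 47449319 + 76210341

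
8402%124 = 94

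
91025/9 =91025/9 = 10113.89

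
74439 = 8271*9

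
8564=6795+1769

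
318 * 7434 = 2364012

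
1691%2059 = 1691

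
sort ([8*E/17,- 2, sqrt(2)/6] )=[-2,  sqrt ( 2 )/6, 8*E/17 ]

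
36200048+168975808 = 205175856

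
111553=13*8581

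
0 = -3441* 0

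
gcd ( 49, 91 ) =7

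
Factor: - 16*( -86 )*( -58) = -2^6*29^1*43^1 = -79808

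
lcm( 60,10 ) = 60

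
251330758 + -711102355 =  - 459771597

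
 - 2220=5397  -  7617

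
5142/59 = 5142/59  =  87.15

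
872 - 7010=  - 6138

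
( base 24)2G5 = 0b11000000101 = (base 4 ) 120011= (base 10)1541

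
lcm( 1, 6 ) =6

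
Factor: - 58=-2^1 *29^1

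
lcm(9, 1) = 9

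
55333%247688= 55333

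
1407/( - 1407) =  - 1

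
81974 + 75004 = 156978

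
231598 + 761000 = 992598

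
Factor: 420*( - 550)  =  -2^3 *3^1*5^3*7^1 * 11^1  =  - 231000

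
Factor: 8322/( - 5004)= -1387/834=- 2^ ( - 1 )*3^( - 1 )*19^1*73^1*139^(  -  1 )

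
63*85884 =5410692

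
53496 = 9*5944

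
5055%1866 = 1323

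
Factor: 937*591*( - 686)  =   - 2^1*3^1*7^3*197^1*937^1 = -379884162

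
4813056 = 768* 6267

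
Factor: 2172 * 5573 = 2^2*3^1*181^1*5573^1 = 12104556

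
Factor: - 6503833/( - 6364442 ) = 2^( - 1 )*19^1*79^1*619^1 * 454603^( - 1) = 929119/909206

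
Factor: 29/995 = 5^( - 1) * 29^1*199^(  -  1 )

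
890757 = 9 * 98973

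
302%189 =113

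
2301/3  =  767 = 767.00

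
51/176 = 51/176  =  0.29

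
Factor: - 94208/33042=-47104/16521 = -2^11*3^( - 1)*23^1  *  5507^( - 1)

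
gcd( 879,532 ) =1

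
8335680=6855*1216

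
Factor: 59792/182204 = 148/451 = 2^2*11^( - 1) *37^1*41^( - 1)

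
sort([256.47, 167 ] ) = [ 167, 256.47]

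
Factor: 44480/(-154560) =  - 139/483 =- 3^( -1 ) *7^( - 1)*23^( - 1)*139^1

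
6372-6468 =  - 96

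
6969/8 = 871 + 1/8 = 871.12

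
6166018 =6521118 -355100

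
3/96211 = 3/96211 = 0.00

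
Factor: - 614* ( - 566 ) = 2^2*283^1 * 307^1 = 347524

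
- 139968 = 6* ( - 23328)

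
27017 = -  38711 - - 65728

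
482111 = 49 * 9839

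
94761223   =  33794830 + 60966393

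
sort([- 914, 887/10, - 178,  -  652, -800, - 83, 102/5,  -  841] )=[ - 914, -841, - 800, - 652,-178,  -  83, 102/5 , 887/10 ] 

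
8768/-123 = -8768/123 = -71.28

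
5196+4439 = 9635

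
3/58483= 3/58483= 0.00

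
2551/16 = 2551/16 = 159.44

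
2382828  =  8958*266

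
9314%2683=1265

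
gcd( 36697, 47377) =1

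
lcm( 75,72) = 1800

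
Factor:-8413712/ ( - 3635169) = 2^4*3^( - 1)*29^1*18133^1*1211723^(- 1)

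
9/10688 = 9/10688 =0.00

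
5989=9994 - 4005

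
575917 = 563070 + 12847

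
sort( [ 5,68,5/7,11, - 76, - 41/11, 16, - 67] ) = [ - 76, - 67,-41/11,5/7, 5,11 , 16, 68]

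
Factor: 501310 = 2^1*5^1 * 50131^1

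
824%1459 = 824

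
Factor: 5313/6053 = 3^1*7^1*11^1 * 23^1*6053^( - 1)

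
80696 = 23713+56983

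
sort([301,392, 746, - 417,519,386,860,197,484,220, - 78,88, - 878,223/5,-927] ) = [  -  927, - 878, - 417 , - 78,  223/5, 88,197,220,301,386,392, 484, 519, 746,860 ] 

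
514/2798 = 257/1399 = 0.18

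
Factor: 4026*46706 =188038356 = 2^2 * 3^1*11^3* 61^1*193^1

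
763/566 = 763/566 =1.35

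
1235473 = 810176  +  425297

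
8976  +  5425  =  14401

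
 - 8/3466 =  - 1 +1729/1733 = -0.00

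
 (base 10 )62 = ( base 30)22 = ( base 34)1s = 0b111110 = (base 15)42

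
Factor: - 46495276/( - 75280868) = 13^( - 1 )*29^( - 1 )*49921^( - 1 )*11623819^1 = 11623819/18820217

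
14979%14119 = 860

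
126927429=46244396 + 80683033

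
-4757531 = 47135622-51893153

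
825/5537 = 825/5537 = 0.15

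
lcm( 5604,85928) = 257784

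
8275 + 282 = 8557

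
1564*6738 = 10538232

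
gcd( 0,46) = 46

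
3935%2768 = 1167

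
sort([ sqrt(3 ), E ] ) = [sqrt(3),  E] 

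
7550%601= 338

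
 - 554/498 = -2 + 221/249=-1.11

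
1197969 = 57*21017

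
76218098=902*84499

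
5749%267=142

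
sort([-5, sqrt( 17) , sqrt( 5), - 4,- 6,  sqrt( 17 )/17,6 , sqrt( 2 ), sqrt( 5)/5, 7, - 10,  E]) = [  -  10,- 6,  -  5, - 4, sqrt( 17 ) /17, sqrt( 5)/5, sqrt( 2 ), sqrt(5), E,  sqrt( 17), 6,  7]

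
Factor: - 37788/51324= -7^( - 1)*13^( - 1 )*67^1= - 67/91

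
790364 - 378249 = 412115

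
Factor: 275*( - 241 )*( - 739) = 48977225=5^2*11^1*241^1*739^1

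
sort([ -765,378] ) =[ - 765,378]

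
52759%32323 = 20436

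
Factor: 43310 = 2^1*5^1*61^1* 71^1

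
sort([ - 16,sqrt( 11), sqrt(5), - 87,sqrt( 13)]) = [-87, - 16, sqrt(5 ),sqrt(11), sqrt(13) ]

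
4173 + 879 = 5052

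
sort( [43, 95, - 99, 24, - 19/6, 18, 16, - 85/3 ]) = [ -99,  -  85/3,  -  19/6,16, 18, 24, 43, 95]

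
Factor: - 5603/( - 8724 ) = 2^(- 2 )*3^( - 1)*13^1*431^1*727^(-1 ) 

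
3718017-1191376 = 2526641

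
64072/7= 9153 +1/7 = 9153.14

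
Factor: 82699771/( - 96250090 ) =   -  2^( - 1 )*5^( - 1)*7^1*11^1*17^( - 1 )*179^( - 1 )*3163^( - 1)*1074023^1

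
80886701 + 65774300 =146661001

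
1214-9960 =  - 8746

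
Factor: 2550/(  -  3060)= -5/6  =  - 2^( - 1)*3^( - 1) * 5^1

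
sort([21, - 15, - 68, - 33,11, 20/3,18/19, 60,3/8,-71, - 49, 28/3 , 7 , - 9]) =[ -71, - 68 ,- 49 , -33 , - 15, - 9, 3/8, 18/19, 20/3,7,28/3, 11, 21 , 60] 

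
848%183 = 116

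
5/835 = 1/167 = 0.01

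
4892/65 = 75 + 17/65=75.26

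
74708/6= 12451 + 1/3 = 12451.33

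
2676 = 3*892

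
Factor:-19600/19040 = - 35/34 = - 2^( -1 )*5^1*7^1 *17^( - 1) 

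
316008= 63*5016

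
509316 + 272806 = 782122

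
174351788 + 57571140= 231922928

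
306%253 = 53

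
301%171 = 130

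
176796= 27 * 6548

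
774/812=387/406= 0.95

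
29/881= 29/881 = 0.03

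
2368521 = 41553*57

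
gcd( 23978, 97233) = 1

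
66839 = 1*66839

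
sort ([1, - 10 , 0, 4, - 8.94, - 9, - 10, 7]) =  [ - 10, - 10, - 9, -8.94, 0,1, 4, 7 ] 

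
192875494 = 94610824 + 98264670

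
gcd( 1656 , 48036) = 12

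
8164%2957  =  2250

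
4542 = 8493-3951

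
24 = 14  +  10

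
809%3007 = 809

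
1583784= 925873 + 657911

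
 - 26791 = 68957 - 95748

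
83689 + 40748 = 124437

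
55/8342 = 55/8342 = 0.01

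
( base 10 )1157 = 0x485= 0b10010000101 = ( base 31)16A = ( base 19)33h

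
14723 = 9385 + 5338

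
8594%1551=839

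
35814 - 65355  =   - 29541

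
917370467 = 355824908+561545559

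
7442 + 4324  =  11766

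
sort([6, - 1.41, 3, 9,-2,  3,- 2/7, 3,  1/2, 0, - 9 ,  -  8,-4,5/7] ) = [-9, - 8,  -  4,-2,-1.41, - 2/7 , 0, 1/2, 5/7,3, 3, 3, 6, 9]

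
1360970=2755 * 494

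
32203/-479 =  - 68 + 369/479 = -67.23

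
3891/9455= 3891/9455 = 0.41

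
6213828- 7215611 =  - 1001783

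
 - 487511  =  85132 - 572643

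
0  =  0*3290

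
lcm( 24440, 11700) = 1099800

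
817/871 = 817/871= 0.94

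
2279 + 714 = 2993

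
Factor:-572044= -2^2*11^1*13001^1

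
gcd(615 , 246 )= 123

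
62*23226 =1440012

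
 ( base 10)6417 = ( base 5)201132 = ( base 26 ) 9cl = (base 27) 8li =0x1911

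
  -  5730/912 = -7 + 109/152= - 6.28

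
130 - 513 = -383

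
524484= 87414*6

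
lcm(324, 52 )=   4212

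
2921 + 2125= 5046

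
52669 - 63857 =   -  11188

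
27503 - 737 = 26766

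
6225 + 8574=14799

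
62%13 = 10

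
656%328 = 0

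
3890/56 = 69 + 13/28 = 69.46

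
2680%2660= 20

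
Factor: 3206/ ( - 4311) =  - 2^1 * 3^( - 2 ) * 7^1* 229^1*479^ (-1 )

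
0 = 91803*0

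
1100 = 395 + 705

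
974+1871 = 2845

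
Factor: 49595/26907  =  3^(-1 )*5^1*7^1*13^1*109^1*8969^(  -  1)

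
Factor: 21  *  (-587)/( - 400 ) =2^(  -  4)*3^1 * 5^ ( - 2) * 7^1* 587^1  =  12327/400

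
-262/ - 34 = 7 + 12/17 = 7.71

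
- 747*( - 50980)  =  38082060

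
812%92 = 76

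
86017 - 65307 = 20710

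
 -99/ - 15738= 33/5246= 0.01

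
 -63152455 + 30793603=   -  32358852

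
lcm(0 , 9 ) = 0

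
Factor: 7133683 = 19^1*375457^1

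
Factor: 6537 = 3^1*2179^1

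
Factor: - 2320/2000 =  - 29/25 = - 5^ ( - 2)*29^1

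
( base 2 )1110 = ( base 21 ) e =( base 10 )14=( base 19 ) E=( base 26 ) e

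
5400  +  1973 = 7373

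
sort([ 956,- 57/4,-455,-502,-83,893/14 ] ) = [ - 502,-455 ,-83,-57/4, 893/14, 956 ]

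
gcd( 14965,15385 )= 5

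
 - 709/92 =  - 8 + 27/92 = - 7.71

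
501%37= 20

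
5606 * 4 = 22424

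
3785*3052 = 11551820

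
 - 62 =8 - 70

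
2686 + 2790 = 5476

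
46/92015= 46/92015  =  0.00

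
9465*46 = 435390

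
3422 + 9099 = 12521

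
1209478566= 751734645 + 457743921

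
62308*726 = 45235608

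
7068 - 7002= 66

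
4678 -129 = 4549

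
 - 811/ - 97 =8 + 35/97= 8.36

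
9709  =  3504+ 6205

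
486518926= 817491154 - 330972228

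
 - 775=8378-9153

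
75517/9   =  8390 + 7/9 = 8390.78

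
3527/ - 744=-3527/744 =- 4.74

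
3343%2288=1055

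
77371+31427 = 108798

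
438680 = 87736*5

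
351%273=78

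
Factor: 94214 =2^1*17^2*163^1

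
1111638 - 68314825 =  - 67203187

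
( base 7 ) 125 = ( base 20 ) 38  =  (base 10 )68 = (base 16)44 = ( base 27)2e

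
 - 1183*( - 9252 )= 10945116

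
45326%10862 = 1878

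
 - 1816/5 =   -  1816/5 = - 363.20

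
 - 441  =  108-549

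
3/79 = 3/79  =  0.04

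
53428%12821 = 2144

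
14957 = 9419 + 5538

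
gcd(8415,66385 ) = 935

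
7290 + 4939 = 12229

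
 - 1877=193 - 2070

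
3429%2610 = 819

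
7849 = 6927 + 922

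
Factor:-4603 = -4603^1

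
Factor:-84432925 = -5^2*3377317^1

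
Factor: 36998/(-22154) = -18499/11077 = - 11^( - 1 )* 13^1*19^(-1 )*53^(-1) *1423^1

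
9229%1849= 1833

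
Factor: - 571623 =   -  3^1*13^1 * 14657^1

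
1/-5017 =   -  1/5017= - 0.00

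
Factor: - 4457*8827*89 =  -7^1*13^1*89^1*97^1 *4457^1 = - 3501432571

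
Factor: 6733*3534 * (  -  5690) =-2^2*3^1*5^1*19^1 *31^1*569^1*6733^1  =  - 135390261180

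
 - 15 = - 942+927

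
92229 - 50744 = 41485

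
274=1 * 274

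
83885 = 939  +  82946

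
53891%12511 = 3847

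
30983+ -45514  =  -14531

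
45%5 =0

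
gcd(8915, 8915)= 8915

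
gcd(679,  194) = 97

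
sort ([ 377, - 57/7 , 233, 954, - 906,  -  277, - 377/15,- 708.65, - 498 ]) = [ - 906, - 708.65, - 498, - 277,  -  377/15, - 57/7,233,377, 954] 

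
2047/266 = 2047/266 = 7.70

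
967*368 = 355856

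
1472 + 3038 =4510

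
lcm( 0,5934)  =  0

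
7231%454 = 421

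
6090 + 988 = 7078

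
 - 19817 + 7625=-12192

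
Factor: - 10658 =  - 2^1*73^2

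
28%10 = 8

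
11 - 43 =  - 32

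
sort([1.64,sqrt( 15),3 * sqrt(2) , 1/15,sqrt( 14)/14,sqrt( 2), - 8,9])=[  -  8,1/15, sqrt( 14)/14,sqrt(2),1.64,sqrt(15) , 3*sqrt(2), 9 ] 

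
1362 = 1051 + 311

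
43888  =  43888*1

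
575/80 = 115/16 = 7.19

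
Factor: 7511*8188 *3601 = 221461744868   =  2^2*7^1*13^1*23^1*29^1*37^1*89^1*277^1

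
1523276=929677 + 593599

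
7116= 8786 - 1670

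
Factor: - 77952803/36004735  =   - 5^ ( - 1)*13^( -1)*17^1 *553919^ ( - 1) * 4585459^1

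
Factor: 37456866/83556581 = 2^1*3^2*17^(  -  1 )*19^1*31^1*3533^1*4915093^( - 1 )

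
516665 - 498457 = 18208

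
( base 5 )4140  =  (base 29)IN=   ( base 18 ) 1c5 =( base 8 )1041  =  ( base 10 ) 545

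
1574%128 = 38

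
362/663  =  362/663 = 0.55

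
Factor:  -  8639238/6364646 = -3^1*47^(  -  1)*197^1*7309^1*67709^( - 1) = - 4319619/3182323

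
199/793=199/793 = 0.25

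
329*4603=1514387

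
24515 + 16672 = 41187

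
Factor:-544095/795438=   -2^( - 1 )*5^1*7^(  -  1 )*59^(-1)*113^1 =- 565/826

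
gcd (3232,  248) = 8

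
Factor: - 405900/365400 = - 451/406 = -2^( - 1 )*7^( - 1)*11^1*29^(-1 )*41^1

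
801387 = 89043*9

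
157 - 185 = -28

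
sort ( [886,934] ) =[886 , 934]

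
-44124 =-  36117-8007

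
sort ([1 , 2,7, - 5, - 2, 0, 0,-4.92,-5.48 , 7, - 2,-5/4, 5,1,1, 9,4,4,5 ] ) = [ - 5.48,-5, - 4.92,-2, - 2,-5/4, 0 , 0, 1,  1 , 1, 2, 4, 4,5, 5, 7, 7 , 9 ]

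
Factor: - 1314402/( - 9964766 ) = 657201/4982383 = 3^1 * 7^(  -  1)*37^( - 1)*47^1*59^1*79^1*19237^( - 1)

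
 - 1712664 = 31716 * (  -  54 )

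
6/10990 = 3/5495  =  0.00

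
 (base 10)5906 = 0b1011100010010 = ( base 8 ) 13422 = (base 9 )8082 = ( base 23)b3i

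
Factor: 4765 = 5^1*953^1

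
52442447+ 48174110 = 100616557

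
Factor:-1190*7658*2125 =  -2^2 * 5^4*7^2 * 17^2*547^1=-19365167500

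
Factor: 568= 2^3*71^1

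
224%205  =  19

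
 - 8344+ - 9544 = - 17888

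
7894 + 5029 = 12923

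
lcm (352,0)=0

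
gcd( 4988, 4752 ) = 4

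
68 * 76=5168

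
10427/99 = 105 + 32/99 = 105.32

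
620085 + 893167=1513252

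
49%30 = 19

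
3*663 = 1989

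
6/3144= 1/524=0.00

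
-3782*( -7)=26474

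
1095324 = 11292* 97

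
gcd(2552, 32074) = 58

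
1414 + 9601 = 11015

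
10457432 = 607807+9849625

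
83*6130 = 508790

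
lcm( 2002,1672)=152152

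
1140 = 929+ 211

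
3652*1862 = 6800024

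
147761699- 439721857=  - 291960158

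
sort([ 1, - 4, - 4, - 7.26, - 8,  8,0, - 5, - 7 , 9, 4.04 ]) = [ - 8, - 7.26, - 7,- 5,- 4,- 4, 0,1,4.04, 8, 9]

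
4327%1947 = 433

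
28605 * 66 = 1887930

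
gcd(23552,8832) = 2944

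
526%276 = 250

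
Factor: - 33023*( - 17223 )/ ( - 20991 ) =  - 5741^1*6997^( - 1)*33023^1  =  - 189585043/6997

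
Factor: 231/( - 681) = -77/227 = -7^1*11^1*227^( - 1)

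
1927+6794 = 8721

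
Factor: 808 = 2^3*101^1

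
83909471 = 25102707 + 58806764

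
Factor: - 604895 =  - 5^1*311^1*389^1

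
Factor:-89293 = - 89293^1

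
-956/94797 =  - 1+93841/94797 =- 0.01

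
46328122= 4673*9914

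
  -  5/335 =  -1  +  66/67 = -0.01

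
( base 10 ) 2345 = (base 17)81g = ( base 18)745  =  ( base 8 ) 4451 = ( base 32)299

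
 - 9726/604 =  - 17 + 271/302 = - 16.10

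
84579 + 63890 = 148469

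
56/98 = 4/7 = 0.57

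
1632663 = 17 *96039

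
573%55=23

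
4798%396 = 46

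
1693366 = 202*8383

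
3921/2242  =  1  +  1679/2242 = 1.75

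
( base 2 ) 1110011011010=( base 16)1cda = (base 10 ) 7386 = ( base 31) 7L8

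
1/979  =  1/979 = 0.00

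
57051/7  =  8150+1/7 = 8150.14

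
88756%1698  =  460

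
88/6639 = 88/6639 = 0.01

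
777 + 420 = 1197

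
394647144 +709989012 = 1104636156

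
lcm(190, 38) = 190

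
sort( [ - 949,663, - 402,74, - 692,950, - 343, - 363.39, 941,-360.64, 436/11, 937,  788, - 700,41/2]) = [  -  949,-700, - 692,-402, - 363.39, - 360.64 ,-343,41/2 , 436/11, 74,  663,788,937,941,950] 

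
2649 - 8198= - 5549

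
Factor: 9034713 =3^3*334619^1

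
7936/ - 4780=-1984/1195 = - 1.66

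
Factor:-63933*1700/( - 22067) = 108686100/22067 = 2^2*3^1*5^2 *17^1*101^1*211^1*22067^( - 1) 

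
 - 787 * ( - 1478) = 1163186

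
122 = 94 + 28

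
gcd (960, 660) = 60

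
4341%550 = 491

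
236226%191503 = 44723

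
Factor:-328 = -2^3 * 41^1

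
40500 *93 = 3766500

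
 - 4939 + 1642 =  - 3297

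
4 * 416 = 1664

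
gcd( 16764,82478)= 22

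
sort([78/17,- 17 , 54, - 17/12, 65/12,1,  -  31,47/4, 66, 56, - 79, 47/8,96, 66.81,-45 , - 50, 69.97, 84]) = [ - 79,-50,  -  45,  -  31, - 17, - 17/12,1,  78/17 , 65/12, 47/8,47/4 , 54,  56,  66,66.81,69.97, 84,96]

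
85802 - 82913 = 2889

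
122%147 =122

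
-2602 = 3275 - 5877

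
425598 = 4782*89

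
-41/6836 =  - 1+6795/6836= -0.01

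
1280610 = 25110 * 51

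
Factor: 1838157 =3^1*612719^1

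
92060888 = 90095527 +1965361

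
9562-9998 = - 436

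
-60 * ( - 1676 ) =100560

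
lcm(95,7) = 665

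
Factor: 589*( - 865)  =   - 5^1*19^1 * 31^1*173^1 = -509485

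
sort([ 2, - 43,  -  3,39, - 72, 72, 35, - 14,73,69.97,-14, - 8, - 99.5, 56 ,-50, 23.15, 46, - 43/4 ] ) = [ - 99.5, -72, - 50, - 43, -14,  -  14, -43/4, - 8, - 3, 2,23.15 , 35,39 , 46,56,69.97,72,73]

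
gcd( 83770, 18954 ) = 2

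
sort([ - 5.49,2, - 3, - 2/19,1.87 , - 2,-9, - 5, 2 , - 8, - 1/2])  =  [ - 9 , - 8, - 5.49, - 5, - 3 , -2,-1/2,- 2/19,1.87, 2,2] 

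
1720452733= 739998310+980454423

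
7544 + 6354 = 13898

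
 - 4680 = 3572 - 8252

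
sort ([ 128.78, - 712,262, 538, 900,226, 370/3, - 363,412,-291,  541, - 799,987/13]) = [ - 799, - 712,-363, - 291,  987/13, 370/3, 128.78,  226,262, 412, 538, 541, 900 ] 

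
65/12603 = 65/12603 = 0.01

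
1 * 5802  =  5802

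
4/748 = 1/187 = 0.01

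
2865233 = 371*7723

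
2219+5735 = 7954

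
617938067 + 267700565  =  885638632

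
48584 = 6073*8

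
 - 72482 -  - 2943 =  - 69539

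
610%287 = 36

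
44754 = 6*7459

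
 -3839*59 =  - 226501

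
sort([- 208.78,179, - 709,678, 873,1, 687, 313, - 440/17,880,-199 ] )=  [ - 709,-208.78, - 199, - 440/17,1,179, 313,678, 687  ,  873  ,  880]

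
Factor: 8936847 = 3^2 * 992983^1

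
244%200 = 44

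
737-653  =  84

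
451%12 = 7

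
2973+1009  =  3982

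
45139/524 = 86 + 75/524 = 86.14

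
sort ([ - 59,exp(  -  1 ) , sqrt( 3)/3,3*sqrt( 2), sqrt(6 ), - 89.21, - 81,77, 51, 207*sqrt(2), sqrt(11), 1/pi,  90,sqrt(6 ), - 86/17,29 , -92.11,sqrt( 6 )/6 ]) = [ - 92.11, - 89.21, - 81, - 59, - 86/17,1/pi,  exp (  -  1),sqrt (6 )/6,sqrt(3) /3, sqrt( 6),sqrt (6 ), sqrt (11 ), 3*sqrt( 2),29,51,77, 90,207*sqrt(2)]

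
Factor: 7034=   2^1*3517^1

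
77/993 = 77/993 = 0.08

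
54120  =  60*902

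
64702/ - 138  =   - 32351/69 = - 468.86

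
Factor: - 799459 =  - 17^1*31^1*37^1 *41^1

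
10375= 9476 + 899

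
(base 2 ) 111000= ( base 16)38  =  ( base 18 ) 32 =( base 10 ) 56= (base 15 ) 3B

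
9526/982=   4763/491 = 9.70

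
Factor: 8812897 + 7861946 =3^1*5558281^1 = 16674843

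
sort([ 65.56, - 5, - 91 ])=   [ - 91, - 5,65.56 ]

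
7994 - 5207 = 2787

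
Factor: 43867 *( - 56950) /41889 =  -  2498225650/41889 = - 2^1*3^( - 1)*5^2*17^1 * 67^1*13963^(-1) * 43867^1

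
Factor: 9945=3^2*5^1*13^1*17^1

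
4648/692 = 1162/173 = 6.72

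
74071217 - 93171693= -19100476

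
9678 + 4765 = 14443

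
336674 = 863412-526738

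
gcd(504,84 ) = 84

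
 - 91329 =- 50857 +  - 40472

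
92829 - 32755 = 60074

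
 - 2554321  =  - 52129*49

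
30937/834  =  30937/834 = 37.09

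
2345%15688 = 2345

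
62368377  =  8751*7127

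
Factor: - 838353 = -3^1 * 279451^1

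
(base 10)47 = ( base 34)1D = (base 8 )57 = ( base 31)1g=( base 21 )25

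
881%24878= 881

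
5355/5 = 1071 = 1071.00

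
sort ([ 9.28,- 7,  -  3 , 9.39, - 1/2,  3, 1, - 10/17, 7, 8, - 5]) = [ - 7, - 5, - 3 , - 10/17, - 1/2,  1, 3, 7, 8,9.28,9.39]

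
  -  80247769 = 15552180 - 95799949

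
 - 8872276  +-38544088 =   -  47416364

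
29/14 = 2 + 1/14 = 2.07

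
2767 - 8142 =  - 5375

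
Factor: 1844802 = 2^1 *3^3*127^1*269^1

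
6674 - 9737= -3063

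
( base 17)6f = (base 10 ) 117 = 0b1110101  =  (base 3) 11100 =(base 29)41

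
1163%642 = 521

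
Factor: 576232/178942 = 892/277  =  2^2* 223^1*277^(-1)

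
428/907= 428/907 = 0.47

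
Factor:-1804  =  -2^2*11^1* 41^1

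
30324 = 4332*7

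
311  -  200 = 111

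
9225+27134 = 36359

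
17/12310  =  17/12310 =0.00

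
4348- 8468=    - 4120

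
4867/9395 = 4867/9395  =  0.52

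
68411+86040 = 154451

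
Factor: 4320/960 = 9/2 = 2^( - 1) * 3^2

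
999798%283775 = 148473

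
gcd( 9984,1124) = 4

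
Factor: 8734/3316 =2^( - 1)*11^1*397^1*829^( - 1)=4367/1658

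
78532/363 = 78532/363= 216.34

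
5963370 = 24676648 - 18713278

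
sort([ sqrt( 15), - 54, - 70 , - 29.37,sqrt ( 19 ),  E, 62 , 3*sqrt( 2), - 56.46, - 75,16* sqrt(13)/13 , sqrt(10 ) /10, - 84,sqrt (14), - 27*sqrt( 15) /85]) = [ - 84, - 75, - 70, - 56.46, - 54 , - 29.37, - 27*sqrt( 15)/85, sqrt(10) /10,E,sqrt( 14),sqrt( 15),3*sqrt(2),sqrt( 19 ),16*sqrt(13) /13,  62]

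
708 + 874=1582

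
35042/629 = 55 + 447/629 = 55.71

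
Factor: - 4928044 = -2^2*  11^1*47^1*2383^1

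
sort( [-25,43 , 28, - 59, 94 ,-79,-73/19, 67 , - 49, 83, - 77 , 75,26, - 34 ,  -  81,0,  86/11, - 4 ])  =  [-81, - 79, - 77, - 59, - 49,-34  , - 25,- 4, - 73/19,0, 86/11, 26,  28,43, 67,  75,83,94]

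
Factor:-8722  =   - 2^1*7^2*89^1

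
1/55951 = 1/55951 = 0.00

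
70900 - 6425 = 64475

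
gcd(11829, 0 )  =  11829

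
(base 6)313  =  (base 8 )165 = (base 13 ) 90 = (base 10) 117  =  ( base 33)3I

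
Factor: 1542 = 2^1*3^1*257^1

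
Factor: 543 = 3^1*181^1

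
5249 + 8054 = 13303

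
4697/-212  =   - 23+179/212 =- 22.16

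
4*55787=223148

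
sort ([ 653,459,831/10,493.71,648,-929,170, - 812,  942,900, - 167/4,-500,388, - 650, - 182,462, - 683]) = [ - 929, - 812,  -  683, - 650,  -  500, - 182,-167/4, 831/10,170,388,459,462, 493.71,648,653,  900,942 ] 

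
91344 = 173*528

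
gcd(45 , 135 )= 45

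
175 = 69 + 106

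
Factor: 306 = 2^1*3^2*17^1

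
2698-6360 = - 3662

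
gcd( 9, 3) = 3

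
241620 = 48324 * 5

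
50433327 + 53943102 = 104376429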